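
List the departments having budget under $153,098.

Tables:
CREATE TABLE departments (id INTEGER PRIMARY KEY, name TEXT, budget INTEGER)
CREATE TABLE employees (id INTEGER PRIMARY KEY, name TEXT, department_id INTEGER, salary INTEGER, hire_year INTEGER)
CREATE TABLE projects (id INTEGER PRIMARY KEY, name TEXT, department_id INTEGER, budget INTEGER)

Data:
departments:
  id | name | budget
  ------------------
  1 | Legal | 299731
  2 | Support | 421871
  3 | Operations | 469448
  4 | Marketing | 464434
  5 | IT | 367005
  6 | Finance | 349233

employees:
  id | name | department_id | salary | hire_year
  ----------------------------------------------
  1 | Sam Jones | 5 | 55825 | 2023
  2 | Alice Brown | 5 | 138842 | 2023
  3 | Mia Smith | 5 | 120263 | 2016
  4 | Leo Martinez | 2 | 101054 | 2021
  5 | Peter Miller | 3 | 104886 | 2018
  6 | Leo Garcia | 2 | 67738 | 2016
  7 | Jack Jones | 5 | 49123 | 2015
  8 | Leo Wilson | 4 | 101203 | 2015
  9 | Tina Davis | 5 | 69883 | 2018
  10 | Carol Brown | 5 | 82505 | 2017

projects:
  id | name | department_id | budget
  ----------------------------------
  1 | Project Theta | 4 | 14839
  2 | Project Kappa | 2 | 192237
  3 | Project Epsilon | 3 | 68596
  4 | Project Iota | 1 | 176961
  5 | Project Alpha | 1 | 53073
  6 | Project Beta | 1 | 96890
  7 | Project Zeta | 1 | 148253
SELECT name, budget FROM departments WHERE budget < 153098

Execution result:
(no rows)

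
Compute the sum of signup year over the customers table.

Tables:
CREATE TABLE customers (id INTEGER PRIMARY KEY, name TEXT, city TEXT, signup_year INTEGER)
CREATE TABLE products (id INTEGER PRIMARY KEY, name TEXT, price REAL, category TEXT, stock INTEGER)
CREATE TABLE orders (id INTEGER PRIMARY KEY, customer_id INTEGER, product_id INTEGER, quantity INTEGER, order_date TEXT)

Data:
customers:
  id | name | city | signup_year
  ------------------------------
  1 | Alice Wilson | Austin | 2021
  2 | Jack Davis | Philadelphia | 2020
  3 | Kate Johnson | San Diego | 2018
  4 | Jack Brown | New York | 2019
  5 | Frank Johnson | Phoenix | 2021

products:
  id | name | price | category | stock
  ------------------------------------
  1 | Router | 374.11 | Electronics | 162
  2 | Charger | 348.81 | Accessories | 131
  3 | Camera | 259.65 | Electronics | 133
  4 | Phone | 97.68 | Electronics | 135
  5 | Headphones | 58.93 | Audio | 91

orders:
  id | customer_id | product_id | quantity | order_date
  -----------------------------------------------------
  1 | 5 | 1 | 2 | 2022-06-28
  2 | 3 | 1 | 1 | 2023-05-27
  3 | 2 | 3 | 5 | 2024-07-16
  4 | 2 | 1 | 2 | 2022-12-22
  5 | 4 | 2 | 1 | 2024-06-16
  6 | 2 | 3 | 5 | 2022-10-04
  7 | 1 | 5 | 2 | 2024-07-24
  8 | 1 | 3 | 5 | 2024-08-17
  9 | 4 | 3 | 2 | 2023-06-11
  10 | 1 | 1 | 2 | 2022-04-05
SELECT SUM(signup_year) FROM customers

Execution result:
10099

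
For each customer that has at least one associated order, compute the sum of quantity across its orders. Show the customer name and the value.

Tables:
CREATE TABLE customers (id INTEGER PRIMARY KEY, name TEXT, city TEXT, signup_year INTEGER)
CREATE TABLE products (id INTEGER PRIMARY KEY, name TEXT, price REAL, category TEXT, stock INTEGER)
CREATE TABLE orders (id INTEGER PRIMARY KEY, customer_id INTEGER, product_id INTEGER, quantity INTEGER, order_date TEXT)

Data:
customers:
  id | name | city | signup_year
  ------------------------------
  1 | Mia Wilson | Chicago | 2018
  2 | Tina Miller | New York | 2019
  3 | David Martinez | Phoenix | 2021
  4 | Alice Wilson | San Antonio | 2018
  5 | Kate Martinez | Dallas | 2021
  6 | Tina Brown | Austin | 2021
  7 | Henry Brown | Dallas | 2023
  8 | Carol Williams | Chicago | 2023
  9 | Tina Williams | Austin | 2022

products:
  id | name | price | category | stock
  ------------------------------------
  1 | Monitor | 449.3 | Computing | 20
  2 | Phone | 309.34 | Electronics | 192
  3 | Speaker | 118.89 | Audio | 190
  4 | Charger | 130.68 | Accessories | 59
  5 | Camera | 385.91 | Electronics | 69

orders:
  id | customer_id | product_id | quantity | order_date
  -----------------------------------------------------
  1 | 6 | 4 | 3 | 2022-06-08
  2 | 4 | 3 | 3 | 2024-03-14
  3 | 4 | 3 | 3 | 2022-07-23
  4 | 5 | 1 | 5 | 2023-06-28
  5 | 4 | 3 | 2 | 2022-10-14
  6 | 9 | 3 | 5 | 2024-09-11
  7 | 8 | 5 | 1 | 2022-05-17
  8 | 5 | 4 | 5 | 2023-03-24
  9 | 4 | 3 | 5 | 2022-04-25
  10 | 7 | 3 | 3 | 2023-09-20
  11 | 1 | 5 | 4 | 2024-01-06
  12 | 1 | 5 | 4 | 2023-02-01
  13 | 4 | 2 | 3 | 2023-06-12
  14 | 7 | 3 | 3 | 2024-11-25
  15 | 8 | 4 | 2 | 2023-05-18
SELECT p.name, SUM(c.quantity) AS sum_quantity FROM orders c JOIN customers p ON c.customer_id = p.id GROUP BY p.id, p.name

Execution result:
name | sum_quantity
Mia Wilson | 8
Alice Wilson | 16
Kate Martinez | 10
Tina Brown | 3
Henry Brown | 6
Carol Williams | 3
Tina Williams | 5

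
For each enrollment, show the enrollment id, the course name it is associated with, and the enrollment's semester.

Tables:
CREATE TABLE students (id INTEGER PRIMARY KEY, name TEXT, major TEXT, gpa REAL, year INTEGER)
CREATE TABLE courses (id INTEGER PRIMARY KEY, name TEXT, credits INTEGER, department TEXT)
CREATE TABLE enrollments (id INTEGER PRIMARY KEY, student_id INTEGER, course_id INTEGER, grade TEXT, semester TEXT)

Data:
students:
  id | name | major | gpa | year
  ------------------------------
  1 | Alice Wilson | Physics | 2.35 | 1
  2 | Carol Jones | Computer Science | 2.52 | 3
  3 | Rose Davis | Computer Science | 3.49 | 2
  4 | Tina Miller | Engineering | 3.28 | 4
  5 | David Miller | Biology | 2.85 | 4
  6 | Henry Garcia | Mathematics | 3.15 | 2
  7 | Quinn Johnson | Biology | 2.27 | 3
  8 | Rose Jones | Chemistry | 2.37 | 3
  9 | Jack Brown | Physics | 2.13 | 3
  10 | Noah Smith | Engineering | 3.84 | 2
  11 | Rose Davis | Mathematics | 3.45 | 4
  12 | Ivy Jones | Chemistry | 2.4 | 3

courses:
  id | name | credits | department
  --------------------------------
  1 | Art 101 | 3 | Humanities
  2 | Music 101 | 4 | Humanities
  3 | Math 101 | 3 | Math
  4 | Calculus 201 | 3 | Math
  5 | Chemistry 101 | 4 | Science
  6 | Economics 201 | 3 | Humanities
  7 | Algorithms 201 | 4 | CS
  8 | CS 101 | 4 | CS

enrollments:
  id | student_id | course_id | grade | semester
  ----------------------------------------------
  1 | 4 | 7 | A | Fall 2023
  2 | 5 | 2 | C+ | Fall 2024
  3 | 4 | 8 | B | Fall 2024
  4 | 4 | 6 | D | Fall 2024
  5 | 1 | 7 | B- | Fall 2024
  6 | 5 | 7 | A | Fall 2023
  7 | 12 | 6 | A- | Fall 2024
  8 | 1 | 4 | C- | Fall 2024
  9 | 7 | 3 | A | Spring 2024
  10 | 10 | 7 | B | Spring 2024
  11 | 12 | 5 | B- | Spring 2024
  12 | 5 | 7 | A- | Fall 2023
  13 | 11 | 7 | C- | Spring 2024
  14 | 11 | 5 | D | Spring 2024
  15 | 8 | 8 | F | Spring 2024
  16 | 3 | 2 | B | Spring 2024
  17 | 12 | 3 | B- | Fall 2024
SELECT c.id, p.name AS course, c.semester FROM enrollments c JOIN courses p ON c.course_id = p.id

Execution result:
id | course | semester
1 | Algorithms 201 | Fall 2023
2 | Music 101 | Fall 2024
3 | CS 101 | Fall 2024
4 | Economics 201 | Fall 2024
5 | Algorithms 201 | Fall 2024
6 | Algorithms 201 | Fall 2023
7 | Economics 201 | Fall 2024
8 | Calculus 201 | Fall 2024
9 | Math 101 | Spring 2024
10 | Algorithms 201 | Spring 2024
11 | Chemistry 101 | Spring 2024
12 | Algorithms 201 | Fall 2023
13 | Algorithms 201 | Spring 2024
14 | Chemistry 101 | Spring 2024
15 | CS 101 | Spring 2024
16 | Music 101 | Spring 2024
17 | Math 101 | Fall 2024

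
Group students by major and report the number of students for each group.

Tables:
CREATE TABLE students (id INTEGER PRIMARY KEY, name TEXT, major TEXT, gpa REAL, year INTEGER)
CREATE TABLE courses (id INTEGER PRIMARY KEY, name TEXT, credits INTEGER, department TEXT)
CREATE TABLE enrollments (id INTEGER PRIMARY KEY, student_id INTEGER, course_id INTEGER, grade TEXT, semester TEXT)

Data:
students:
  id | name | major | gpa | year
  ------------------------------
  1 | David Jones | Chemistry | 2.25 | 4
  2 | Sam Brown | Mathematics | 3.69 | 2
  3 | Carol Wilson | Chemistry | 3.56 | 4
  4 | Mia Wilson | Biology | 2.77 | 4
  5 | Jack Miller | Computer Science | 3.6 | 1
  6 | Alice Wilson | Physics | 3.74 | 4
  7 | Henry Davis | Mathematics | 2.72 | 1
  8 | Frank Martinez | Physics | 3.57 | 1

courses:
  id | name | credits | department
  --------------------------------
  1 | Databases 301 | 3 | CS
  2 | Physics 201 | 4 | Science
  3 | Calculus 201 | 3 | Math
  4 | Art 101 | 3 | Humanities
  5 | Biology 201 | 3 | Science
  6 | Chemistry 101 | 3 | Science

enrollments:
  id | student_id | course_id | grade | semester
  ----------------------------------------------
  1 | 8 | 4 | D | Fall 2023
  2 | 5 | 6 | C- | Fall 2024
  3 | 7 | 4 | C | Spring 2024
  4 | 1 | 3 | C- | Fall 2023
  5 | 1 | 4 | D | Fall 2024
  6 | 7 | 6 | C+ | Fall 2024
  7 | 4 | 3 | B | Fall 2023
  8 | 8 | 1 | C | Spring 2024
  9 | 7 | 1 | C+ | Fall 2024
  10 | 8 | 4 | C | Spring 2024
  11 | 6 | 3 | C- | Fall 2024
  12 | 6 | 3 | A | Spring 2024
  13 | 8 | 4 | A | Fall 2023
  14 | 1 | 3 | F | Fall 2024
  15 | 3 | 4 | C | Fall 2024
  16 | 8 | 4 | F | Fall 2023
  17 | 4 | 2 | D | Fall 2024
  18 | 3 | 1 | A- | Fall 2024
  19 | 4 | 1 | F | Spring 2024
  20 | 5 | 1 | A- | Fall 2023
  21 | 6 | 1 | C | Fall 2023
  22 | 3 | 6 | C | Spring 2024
SELECT major, COUNT(*) AS n FROM students GROUP BY major

Execution result:
major | n
Biology | 1
Chemistry | 2
Computer Science | 1
Mathematics | 2
Physics | 2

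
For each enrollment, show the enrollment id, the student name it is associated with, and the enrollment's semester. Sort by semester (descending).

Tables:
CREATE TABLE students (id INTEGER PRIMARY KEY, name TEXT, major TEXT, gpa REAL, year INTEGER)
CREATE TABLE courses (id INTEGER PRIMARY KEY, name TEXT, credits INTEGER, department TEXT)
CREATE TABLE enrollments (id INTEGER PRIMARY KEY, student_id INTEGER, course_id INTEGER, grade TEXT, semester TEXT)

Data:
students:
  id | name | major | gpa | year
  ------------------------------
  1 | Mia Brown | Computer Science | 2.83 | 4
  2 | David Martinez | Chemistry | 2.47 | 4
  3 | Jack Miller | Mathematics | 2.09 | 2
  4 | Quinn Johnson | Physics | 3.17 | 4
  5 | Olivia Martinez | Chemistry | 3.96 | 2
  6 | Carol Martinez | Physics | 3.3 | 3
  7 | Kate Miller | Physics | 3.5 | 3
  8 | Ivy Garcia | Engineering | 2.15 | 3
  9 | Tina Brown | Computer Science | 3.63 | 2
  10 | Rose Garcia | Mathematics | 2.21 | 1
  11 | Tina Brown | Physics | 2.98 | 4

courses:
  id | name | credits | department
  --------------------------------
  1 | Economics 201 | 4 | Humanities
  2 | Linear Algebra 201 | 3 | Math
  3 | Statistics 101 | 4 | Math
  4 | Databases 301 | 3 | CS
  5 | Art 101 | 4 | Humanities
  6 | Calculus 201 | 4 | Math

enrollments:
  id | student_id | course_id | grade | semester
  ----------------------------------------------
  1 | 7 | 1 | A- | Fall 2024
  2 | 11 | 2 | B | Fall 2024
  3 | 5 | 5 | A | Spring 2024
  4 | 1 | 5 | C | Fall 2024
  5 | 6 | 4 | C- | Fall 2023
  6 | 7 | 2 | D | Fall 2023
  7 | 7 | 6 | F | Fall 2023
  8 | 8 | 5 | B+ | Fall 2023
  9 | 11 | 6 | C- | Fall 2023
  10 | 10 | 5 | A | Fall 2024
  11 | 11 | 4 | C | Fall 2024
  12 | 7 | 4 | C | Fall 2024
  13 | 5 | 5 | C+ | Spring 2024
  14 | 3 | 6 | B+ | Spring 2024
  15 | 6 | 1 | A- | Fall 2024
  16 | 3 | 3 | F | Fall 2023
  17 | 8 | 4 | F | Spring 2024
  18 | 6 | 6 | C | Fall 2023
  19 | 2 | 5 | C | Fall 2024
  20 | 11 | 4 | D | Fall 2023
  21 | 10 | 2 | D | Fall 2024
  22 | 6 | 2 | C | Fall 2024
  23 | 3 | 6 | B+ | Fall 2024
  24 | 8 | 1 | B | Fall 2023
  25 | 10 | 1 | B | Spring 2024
SELECT c.id, p.name AS student, c.semester FROM enrollments c JOIN students p ON c.student_id = p.id ORDER BY c.semester DESC

Execution result:
id | student | semester
3 | Olivia Martinez | Spring 2024
13 | Olivia Martinez | Spring 2024
14 | Jack Miller | Spring 2024
17 | Ivy Garcia | Spring 2024
25 | Rose Garcia | Spring 2024
1 | Kate Miller | Fall 2024
2 | Tina Brown | Fall 2024
4 | Mia Brown | Fall 2024
10 | Rose Garcia | Fall 2024
11 | Tina Brown | Fall 2024
12 | Kate Miller | Fall 2024
15 | Carol Martinez | Fall 2024
19 | David Martinez | Fall 2024
21 | Rose Garcia | Fall 2024
22 | Carol Martinez | Fall 2024
23 | Jack Miller | Fall 2024
5 | Carol Martinez | Fall 2023
6 | Kate Miller | Fall 2023
7 | Kate Miller | Fall 2023
8 | Ivy Garcia | Fall 2023
9 | Tina Brown | Fall 2023
16 | Jack Miller | Fall 2023
18 | Carol Martinez | Fall 2023
20 | Tina Brown | Fall 2023
24 | Ivy Garcia | Fall 2023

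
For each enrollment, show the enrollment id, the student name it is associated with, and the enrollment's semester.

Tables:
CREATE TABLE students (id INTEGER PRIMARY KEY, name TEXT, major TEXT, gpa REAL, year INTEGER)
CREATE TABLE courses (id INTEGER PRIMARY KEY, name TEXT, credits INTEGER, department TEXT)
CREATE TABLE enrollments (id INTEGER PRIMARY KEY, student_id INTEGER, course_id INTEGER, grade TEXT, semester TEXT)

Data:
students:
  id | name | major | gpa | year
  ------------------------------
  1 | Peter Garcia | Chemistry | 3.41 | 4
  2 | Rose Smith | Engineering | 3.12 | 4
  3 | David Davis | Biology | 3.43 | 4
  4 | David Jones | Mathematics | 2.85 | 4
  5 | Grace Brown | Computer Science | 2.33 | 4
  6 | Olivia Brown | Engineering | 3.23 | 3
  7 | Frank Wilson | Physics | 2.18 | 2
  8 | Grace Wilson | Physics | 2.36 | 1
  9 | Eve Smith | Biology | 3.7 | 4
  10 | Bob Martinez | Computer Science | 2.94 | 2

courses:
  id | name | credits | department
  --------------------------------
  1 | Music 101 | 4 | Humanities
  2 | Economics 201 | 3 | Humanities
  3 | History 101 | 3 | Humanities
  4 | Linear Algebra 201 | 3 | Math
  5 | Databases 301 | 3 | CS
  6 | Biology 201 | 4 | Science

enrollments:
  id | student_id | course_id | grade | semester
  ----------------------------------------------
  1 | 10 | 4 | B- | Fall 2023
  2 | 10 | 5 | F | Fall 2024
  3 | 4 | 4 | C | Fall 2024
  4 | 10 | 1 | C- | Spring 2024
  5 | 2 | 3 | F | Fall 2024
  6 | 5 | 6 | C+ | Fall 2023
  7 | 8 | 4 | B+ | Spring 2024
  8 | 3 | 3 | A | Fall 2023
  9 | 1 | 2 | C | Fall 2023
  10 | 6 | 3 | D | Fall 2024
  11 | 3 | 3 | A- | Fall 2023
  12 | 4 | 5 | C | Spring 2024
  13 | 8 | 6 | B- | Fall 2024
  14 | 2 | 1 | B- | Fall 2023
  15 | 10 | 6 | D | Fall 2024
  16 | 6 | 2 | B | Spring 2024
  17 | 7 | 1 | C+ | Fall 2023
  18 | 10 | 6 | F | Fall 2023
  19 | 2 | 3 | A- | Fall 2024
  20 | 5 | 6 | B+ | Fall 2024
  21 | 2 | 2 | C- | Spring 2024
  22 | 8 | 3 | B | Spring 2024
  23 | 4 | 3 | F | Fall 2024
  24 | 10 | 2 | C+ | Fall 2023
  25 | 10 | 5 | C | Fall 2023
SELECT c.id, p.name AS student, c.semester FROM enrollments c JOIN students p ON c.student_id = p.id

Execution result:
id | student | semester
1 | Bob Martinez | Fall 2023
2 | Bob Martinez | Fall 2024
3 | David Jones | Fall 2024
4 | Bob Martinez | Spring 2024
5 | Rose Smith | Fall 2024
6 | Grace Brown | Fall 2023
7 | Grace Wilson | Spring 2024
8 | David Davis | Fall 2023
9 | Peter Garcia | Fall 2023
10 | Olivia Brown | Fall 2024
11 | David Davis | Fall 2023
12 | David Jones | Spring 2024
13 | Grace Wilson | Fall 2024
14 | Rose Smith | Fall 2023
15 | Bob Martinez | Fall 2024
16 | Olivia Brown | Spring 2024
17 | Frank Wilson | Fall 2023
18 | Bob Martinez | Fall 2023
19 | Rose Smith | Fall 2024
20 | Grace Brown | Fall 2024
21 | Rose Smith | Spring 2024
22 | Grace Wilson | Spring 2024
23 | David Jones | Fall 2024
24 | Bob Martinez | Fall 2023
25 | Bob Martinez | Fall 2023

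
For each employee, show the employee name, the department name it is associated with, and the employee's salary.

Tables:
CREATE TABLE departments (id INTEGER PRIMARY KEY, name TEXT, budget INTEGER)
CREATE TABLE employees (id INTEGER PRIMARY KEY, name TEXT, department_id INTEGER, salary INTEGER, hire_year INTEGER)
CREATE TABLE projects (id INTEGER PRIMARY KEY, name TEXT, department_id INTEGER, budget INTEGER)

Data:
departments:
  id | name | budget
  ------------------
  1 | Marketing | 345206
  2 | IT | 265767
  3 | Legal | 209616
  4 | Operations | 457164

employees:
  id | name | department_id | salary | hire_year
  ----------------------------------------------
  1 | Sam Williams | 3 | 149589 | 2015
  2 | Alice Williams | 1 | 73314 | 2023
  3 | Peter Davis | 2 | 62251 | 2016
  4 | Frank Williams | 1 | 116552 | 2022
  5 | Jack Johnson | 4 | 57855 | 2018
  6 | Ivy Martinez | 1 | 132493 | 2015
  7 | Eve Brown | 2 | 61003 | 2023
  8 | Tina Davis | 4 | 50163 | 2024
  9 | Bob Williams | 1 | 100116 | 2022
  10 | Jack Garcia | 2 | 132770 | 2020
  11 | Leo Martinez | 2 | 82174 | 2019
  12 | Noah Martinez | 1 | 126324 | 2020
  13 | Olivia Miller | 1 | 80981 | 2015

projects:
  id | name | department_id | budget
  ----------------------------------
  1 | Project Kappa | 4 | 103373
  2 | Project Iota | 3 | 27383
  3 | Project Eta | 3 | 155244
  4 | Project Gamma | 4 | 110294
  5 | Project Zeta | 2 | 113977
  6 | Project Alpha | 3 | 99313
SELECT c.name, p.name AS department, c.salary FROM employees c JOIN departments p ON c.department_id = p.id

Execution result:
name | department | salary
Sam Williams | Legal | 149589
Alice Williams | Marketing | 73314
Peter Davis | IT | 62251
Frank Williams | Marketing | 116552
Jack Johnson | Operations | 57855
Ivy Martinez | Marketing | 132493
Eve Brown | IT | 61003
Tina Davis | Operations | 50163
Bob Williams | Marketing | 100116
Jack Garcia | IT | 132770
Leo Martinez | IT | 82174
Noah Martinez | Marketing | 126324
Olivia Miller | Marketing | 80981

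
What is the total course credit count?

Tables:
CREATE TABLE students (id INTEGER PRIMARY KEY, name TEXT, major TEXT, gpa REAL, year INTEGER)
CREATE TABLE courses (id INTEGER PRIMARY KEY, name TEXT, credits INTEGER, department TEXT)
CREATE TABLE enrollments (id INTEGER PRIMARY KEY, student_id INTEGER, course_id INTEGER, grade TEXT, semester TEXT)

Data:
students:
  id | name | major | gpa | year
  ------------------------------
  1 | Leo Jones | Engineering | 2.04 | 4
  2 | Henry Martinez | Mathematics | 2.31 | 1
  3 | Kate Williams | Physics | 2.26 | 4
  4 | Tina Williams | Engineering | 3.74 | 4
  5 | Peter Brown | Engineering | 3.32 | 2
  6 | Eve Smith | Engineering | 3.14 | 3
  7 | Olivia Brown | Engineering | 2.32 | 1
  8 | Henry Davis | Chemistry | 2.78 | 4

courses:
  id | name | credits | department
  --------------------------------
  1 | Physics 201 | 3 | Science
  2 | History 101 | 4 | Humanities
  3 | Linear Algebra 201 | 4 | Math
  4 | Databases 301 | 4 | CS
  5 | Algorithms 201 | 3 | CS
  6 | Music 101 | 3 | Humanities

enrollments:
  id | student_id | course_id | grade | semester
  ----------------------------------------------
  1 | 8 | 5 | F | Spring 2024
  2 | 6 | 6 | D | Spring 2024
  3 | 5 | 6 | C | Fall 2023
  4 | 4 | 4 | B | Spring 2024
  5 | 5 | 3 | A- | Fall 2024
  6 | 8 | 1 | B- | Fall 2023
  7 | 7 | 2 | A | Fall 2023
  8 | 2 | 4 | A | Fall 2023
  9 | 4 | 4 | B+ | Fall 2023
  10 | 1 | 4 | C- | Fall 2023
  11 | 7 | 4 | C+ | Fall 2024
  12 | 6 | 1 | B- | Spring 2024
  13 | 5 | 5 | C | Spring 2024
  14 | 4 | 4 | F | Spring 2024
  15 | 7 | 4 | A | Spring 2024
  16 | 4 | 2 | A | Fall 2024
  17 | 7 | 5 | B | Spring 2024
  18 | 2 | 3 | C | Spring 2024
SELECT SUM(credits) FROM courses

Execution result:
21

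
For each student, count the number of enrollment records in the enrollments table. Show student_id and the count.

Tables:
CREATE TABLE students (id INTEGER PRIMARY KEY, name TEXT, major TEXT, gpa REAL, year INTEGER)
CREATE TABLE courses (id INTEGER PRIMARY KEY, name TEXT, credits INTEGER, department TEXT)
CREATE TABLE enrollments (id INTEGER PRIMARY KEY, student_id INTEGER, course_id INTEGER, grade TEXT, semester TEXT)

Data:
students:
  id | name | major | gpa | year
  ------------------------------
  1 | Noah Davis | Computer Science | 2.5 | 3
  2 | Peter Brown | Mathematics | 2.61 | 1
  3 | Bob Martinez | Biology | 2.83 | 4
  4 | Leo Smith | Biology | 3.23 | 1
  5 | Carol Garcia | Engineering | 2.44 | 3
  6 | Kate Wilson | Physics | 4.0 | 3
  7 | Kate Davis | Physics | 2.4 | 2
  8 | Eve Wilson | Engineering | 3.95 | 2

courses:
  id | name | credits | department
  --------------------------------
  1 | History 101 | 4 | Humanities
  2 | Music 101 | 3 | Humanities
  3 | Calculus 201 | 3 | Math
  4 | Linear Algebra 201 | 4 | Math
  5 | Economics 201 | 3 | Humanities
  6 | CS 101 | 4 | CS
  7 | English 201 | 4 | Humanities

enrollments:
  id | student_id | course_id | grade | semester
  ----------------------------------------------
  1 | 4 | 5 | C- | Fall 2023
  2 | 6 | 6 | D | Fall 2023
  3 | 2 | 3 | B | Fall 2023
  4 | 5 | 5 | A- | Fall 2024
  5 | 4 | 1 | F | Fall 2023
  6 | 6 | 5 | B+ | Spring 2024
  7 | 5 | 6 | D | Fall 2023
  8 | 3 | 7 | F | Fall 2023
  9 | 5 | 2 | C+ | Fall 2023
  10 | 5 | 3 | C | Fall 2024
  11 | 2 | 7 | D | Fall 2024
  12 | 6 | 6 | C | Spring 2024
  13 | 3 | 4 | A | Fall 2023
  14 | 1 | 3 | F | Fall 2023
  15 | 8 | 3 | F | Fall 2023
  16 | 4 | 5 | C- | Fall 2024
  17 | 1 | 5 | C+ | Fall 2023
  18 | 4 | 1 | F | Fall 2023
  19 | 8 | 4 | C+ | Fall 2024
SELECT student_id, COUNT(*) AS enrollment_count FROM enrollments GROUP BY student_id

Execution result:
student_id | enrollment_count
1 | 2
2 | 2
3 | 2
4 | 4
5 | 4
6 | 3
8 | 2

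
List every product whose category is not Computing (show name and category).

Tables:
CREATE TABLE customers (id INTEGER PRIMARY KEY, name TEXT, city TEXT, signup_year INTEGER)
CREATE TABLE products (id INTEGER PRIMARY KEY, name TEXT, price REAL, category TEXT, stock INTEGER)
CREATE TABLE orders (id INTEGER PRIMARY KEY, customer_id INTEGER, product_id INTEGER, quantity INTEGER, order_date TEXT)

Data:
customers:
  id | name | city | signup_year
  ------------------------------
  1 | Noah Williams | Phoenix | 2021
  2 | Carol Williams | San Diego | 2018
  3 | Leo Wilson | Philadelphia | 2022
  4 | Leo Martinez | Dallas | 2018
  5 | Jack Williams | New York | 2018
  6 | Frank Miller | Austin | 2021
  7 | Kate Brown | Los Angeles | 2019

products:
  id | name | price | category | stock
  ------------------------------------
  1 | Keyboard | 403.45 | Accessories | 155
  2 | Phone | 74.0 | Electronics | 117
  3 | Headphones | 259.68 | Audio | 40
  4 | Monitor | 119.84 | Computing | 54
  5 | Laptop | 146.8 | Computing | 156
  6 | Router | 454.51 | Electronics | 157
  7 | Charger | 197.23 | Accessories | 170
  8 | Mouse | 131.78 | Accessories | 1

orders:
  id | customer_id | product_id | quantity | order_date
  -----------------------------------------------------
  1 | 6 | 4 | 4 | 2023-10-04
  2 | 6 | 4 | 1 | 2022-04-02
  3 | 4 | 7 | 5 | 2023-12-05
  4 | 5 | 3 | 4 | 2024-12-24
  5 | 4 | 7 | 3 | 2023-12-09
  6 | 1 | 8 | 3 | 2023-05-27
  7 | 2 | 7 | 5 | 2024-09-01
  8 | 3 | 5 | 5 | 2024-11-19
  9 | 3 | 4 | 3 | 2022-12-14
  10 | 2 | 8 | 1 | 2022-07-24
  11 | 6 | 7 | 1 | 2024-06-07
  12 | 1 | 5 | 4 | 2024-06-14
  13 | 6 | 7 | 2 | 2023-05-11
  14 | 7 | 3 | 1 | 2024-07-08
SELECT name, category FROM products WHERE category <> 'Computing'

Execution result:
name | category
Keyboard | Accessories
Phone | Electronics
Headphones | Audio
Router | Electronics
Charger | Accessories
Mouse | Accessories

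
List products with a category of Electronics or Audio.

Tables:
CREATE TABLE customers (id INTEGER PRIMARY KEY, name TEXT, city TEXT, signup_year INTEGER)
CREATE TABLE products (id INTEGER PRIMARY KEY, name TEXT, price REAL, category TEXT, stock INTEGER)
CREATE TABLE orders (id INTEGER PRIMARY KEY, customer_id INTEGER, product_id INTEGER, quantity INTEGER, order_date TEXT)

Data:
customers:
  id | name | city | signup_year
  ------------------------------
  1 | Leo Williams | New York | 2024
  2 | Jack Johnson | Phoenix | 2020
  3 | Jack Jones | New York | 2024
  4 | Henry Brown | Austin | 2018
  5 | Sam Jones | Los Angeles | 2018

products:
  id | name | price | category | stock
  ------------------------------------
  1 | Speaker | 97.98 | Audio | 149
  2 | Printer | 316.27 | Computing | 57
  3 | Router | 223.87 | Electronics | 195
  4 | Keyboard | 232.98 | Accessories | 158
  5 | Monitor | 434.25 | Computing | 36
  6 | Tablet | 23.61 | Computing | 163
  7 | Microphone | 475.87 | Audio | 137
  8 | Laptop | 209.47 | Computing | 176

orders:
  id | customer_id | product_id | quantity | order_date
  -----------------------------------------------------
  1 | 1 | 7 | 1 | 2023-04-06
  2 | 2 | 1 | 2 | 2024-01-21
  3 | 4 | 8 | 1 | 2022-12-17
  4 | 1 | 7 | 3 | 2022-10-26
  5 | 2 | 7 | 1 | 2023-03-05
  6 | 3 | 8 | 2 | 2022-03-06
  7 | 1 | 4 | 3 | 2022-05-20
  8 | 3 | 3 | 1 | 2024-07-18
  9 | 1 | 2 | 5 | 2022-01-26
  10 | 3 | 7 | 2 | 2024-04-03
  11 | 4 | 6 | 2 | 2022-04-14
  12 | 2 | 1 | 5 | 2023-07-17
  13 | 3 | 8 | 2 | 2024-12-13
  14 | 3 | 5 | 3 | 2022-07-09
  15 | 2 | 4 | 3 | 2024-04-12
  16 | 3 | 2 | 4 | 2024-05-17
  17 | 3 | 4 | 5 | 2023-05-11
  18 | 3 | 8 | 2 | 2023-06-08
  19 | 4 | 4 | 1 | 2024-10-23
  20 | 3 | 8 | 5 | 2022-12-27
SELECT name, category FROM products WHERE category IN ('Electronics', 'Audio')

Execution result:
name | category
Speaker | Audio
Router | Electronics
Microphone | Audio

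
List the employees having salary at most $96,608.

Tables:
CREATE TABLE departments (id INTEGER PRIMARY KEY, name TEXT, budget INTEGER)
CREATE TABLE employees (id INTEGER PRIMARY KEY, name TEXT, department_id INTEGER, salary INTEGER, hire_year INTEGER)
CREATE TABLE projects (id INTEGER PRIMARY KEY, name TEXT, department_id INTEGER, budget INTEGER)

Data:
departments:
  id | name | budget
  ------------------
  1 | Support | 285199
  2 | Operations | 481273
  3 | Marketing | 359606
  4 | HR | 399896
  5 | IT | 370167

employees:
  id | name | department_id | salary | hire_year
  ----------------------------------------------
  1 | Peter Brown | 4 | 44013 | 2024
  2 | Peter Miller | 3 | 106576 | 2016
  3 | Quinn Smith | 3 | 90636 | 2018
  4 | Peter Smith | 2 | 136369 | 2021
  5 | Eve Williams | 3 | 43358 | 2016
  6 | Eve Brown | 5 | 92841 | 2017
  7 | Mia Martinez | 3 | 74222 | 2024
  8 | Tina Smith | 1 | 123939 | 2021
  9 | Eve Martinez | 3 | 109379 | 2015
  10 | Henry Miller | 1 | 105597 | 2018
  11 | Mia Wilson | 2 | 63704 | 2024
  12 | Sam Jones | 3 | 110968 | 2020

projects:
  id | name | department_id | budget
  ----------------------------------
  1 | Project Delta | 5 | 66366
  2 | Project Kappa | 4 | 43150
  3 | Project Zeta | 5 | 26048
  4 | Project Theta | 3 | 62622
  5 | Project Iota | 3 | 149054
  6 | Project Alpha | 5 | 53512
SELECT name, salary FROM employees WHERE salary <= 96608

Execution result:
name | salary
Peter Brown | 44013
Quinn Smith | 90636
Eve Williams | 43358
Eve Brown | 92841
Mia Martinez | 74222
Mia Wilson | 63704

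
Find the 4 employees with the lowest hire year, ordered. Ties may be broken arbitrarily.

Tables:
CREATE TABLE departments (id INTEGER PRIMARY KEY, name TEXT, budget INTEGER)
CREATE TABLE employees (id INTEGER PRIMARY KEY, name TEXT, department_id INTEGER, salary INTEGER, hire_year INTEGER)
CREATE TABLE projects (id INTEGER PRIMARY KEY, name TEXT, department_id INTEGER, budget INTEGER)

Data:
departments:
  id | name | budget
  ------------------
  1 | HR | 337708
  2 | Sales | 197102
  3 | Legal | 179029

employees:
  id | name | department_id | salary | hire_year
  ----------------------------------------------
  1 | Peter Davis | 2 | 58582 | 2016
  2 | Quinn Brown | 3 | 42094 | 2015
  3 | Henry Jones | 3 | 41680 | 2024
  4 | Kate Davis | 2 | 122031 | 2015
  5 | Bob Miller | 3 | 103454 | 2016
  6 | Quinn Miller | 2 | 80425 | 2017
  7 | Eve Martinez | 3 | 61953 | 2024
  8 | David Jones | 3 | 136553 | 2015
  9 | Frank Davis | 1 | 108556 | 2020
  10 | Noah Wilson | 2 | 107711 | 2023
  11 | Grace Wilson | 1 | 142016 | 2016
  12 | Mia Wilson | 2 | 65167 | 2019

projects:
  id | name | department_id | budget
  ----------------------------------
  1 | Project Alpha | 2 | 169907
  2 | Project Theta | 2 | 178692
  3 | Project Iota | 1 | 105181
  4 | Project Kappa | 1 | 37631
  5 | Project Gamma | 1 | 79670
SELECT name, hire_year FROM employees ORDER BY hire_year ASC LIMIT 4

Execution result:
name | hire_year
Quinn Brown | 2015
Kate Davis | 2015
David Jones | 2015
Peter Davis | 2016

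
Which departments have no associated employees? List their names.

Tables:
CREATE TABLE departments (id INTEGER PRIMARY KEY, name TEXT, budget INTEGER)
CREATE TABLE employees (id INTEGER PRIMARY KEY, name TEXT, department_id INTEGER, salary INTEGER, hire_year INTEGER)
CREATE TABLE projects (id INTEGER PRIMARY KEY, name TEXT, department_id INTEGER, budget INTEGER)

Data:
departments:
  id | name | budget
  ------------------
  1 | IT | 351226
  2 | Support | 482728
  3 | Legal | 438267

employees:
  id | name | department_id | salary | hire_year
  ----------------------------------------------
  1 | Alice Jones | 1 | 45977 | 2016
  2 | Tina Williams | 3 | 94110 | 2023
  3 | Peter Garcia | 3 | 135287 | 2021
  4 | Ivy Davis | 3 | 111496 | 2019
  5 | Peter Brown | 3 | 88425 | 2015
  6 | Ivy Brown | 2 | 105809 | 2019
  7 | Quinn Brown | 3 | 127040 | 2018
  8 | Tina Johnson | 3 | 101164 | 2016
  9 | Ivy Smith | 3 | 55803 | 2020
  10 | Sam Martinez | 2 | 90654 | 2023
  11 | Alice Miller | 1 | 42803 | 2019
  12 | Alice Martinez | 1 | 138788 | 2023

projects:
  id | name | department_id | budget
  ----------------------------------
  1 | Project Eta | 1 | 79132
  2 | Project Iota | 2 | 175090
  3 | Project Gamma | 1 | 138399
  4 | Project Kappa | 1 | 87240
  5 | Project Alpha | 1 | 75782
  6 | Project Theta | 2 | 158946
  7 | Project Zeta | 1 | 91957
SELECT p.name FROM departments p LEFT JOIN employees c ON c.department_id = p.id WHERE c.id IS NULL

Execution result:
(no rows)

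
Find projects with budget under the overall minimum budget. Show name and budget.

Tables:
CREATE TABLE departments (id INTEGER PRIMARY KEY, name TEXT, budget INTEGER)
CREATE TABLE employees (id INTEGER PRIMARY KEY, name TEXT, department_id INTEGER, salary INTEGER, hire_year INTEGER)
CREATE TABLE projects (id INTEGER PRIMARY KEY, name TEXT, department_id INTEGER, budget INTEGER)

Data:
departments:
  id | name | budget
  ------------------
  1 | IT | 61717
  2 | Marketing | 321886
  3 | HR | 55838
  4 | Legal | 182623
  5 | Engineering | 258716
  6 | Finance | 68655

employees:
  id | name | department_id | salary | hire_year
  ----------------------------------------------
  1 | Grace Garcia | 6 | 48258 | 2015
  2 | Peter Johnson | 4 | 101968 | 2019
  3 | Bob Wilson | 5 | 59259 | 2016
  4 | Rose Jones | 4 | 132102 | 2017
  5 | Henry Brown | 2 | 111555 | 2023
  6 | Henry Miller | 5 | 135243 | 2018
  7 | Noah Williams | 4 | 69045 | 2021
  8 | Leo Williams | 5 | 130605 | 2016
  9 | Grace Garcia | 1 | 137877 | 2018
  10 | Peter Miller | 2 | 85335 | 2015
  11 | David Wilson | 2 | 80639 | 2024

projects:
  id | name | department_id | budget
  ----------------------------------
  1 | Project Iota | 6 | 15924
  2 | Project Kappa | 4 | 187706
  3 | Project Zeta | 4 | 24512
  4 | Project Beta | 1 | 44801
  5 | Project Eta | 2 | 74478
SELECT name, budget FROM projects WHERE budget < (SELECT MIN(budget) FROM projects)

Execution result:
(no rows)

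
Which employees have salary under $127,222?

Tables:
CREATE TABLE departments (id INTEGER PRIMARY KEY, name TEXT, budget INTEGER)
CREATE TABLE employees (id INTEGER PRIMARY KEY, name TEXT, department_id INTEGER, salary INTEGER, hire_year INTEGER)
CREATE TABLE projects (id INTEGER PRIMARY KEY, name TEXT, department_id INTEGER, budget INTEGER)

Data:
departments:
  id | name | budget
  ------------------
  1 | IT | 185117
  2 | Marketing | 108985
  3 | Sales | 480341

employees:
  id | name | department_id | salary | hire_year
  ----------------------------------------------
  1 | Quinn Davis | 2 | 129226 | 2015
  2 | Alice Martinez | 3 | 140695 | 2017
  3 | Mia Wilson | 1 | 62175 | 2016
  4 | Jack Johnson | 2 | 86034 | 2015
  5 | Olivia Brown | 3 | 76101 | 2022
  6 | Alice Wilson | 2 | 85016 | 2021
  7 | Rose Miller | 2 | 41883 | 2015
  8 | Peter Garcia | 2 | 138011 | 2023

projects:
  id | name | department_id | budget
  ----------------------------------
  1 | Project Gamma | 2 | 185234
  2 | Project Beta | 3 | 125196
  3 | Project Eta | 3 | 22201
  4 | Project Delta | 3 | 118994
SELECT name, salary FROM employees WHERE salary < 127222

Execution result:
name | salary
Mia Wilson | 62175
Jack Johnson | 86034
Olivia Brown | 76101
Alice Wilson | 85016
Rose Miller | 41883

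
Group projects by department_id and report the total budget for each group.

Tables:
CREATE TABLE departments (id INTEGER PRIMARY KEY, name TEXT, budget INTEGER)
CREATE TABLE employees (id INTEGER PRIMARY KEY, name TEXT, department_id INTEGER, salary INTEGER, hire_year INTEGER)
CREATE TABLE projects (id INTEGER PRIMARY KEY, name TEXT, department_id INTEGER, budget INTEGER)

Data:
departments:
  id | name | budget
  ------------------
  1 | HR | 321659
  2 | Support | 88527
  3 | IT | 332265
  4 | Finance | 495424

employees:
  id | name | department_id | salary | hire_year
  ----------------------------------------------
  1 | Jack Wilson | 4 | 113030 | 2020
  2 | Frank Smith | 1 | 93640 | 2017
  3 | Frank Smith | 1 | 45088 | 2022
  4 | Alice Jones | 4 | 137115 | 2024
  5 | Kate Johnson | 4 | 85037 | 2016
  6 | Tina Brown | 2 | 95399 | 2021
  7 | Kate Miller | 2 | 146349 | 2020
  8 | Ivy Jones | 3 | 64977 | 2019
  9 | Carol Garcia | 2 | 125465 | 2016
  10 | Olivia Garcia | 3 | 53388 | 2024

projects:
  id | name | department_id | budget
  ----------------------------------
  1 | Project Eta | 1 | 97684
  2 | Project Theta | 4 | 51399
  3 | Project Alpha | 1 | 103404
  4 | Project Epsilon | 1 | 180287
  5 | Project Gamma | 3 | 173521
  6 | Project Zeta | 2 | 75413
SELECT department_id, SUM(budget) AS sum_budget FROM projects GROUP BY department_id

Execution result:
department_id | sum_budget
1 | 381375
2 | 75413
3 | 173521
4 | 51399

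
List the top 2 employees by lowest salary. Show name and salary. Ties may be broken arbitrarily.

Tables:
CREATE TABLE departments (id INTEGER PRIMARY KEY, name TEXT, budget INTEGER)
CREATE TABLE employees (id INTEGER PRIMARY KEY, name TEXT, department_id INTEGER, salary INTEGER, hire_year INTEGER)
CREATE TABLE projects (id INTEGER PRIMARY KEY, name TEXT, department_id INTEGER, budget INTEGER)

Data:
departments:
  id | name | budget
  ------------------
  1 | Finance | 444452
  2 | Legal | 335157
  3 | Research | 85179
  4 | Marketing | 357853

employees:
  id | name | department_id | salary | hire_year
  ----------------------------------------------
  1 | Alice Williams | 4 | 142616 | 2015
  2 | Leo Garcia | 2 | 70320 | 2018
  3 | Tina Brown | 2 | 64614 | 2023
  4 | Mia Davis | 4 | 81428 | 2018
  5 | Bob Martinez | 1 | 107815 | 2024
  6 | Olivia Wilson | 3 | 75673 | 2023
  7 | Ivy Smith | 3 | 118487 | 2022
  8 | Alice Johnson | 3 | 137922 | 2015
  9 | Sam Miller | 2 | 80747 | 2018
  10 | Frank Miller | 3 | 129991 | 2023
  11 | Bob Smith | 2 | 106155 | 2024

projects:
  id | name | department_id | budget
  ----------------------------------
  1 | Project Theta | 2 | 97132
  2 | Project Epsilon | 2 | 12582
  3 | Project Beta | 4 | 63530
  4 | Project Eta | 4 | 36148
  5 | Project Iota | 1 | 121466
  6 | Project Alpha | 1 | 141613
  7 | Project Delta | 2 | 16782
SELECT name, salary FROM employees ORDER BY salary ASC LIMIT 2

Execution result:
name | salary
Tina Brown | 64614
Leo Garcia | 70320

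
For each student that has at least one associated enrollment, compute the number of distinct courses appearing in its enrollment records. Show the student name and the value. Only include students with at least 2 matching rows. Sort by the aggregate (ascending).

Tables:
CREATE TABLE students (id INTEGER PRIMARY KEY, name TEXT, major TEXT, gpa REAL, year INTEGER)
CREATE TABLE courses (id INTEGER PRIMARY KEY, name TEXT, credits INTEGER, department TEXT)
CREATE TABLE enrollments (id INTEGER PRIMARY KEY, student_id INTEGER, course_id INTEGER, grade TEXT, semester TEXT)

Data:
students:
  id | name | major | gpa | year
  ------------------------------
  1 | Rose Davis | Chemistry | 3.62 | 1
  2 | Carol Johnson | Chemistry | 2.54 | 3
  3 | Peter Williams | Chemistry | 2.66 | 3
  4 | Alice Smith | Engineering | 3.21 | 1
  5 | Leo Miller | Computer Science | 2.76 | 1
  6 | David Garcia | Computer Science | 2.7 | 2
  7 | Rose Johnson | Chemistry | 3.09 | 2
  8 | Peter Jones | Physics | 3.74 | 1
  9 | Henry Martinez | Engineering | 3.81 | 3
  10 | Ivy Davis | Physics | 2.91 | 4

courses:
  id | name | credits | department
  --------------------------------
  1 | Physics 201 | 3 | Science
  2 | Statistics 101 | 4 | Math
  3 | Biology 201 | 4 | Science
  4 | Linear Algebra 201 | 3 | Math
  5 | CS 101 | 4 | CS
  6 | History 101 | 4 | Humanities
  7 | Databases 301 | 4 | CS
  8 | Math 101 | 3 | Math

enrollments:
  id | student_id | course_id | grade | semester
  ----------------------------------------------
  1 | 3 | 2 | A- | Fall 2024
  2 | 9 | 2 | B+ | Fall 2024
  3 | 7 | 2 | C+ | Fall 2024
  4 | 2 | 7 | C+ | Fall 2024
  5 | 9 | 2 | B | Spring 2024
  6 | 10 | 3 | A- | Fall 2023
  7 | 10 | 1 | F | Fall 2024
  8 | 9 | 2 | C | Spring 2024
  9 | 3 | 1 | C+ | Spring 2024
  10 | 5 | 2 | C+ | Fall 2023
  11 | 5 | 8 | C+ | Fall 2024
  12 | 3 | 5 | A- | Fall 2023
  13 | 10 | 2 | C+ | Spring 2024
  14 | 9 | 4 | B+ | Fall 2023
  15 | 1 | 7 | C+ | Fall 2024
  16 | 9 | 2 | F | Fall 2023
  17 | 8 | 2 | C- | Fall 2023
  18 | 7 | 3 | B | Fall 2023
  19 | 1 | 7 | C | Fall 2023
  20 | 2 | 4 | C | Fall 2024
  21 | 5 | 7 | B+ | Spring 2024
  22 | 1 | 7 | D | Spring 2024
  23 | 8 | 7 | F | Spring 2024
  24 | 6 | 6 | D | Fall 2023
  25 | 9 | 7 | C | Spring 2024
SELECT p.name, COUNT(DISTINCT c.course_id) AS distinct_course_count FROM enrollments c JOIN students p ON c.student_id = p.id GROUP BY p.id, p.name HAVING COUNT(*) >= 2 ORDER BY distinct_course_count ASC

Execution result:
name | distinct_course_count
Rose Davis | 1
Carol Johnson | 2
Rose Johnson | 2
Peter Jones | 2
Peter Williams | 3
Leo Miller | 3
Henry Martinez | 3
Ivy Davis | 3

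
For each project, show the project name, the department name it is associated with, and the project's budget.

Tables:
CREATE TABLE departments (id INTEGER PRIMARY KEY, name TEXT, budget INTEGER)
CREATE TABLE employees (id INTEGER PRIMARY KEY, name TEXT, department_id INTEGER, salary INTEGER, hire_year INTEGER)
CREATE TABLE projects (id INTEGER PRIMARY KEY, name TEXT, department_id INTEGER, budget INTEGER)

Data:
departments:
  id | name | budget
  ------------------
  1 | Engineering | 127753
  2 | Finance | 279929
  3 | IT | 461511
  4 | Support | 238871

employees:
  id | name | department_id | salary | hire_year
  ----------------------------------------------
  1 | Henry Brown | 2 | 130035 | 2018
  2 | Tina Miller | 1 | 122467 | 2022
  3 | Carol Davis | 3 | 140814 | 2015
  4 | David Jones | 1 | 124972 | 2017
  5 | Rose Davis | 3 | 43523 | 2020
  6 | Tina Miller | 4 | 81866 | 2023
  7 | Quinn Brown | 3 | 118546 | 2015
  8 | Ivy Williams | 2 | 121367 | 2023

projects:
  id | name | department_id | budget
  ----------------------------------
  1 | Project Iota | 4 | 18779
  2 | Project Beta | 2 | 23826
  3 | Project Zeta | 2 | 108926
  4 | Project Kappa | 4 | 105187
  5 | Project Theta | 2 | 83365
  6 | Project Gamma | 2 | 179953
SELECT c.name, p.name AS department, c.budget FROM projects c JOIN departments p ON c.department_id = p.id

Execution result:
name | department | budget
Project Iota | Support | 18779
Project Beta | Finance | 23826
Project Zeta | Finance | 108926
Project Kappa | Support | 105187
Project Theta | Finance | 83365
Project Gamma | Finance | 179953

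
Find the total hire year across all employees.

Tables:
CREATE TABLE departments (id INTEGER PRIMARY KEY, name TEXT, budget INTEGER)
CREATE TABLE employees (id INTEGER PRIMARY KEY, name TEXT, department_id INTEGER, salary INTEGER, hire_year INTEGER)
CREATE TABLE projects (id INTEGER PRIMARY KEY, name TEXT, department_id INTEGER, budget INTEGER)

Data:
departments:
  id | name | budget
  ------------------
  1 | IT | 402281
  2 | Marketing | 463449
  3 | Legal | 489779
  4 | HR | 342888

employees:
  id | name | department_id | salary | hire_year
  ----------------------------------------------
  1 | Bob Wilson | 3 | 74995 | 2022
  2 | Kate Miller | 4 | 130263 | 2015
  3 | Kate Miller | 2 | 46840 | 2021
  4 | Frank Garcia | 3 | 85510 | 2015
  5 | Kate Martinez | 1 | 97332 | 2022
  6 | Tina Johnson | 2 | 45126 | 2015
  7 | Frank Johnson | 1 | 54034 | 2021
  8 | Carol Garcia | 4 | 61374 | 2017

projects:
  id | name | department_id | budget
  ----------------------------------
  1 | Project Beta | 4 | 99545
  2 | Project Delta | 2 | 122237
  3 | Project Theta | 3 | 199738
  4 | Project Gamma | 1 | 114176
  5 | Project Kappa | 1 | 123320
SELECT SUM(hire_year) FROM employees

Execution result:
16148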